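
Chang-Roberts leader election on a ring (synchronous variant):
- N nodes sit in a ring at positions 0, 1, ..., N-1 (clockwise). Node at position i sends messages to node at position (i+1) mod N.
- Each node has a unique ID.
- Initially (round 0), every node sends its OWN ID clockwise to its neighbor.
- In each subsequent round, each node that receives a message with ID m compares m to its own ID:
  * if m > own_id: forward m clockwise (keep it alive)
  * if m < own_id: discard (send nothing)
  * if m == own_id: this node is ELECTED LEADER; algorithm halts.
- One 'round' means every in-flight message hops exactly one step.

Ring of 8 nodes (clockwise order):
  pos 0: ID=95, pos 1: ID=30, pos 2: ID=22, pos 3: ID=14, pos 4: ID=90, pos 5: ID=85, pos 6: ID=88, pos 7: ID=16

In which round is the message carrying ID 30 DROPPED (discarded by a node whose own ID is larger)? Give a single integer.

Answer: 3

Derivation:
Round 1: pos1(id30) recv 95: fwd; pos2(id22) recv 30: fwd; pos3(id14) recv 22: fwd; pos4(id90) recv 14: drop; pos5(id85) recv 90: fwd; pos6(id88) recv 85: drop; pos7(id16) recv 88: fwd; pos0(id95) recv 16: drop
Round 2: pos2(id22) recv 95: fwd; pos3(id14) recv 30: fwd; pos4(id90) recv 22: drop; pos6(id88) recv 90: fwd; pos0(id95) recv 88: drop
Round 3: pos3(id14) recv 95: fwd; pos4(id90) recv 30: drop; pos7(id16) recv 90: fwd
Round 4: pos4(id90) recv 95: fwd; pos0(id95) recv 90: drop
Round 5: pos5(id85) recv 95: fwd
Round 6: pos6(id88) recv 95: fwd
Round 7: pos7(id16) recv 95: fwd
Round 8: pos0(id95) recv 95: ELECTED
Message ID 30 originates at pos 1; dropped at pos 4 in round 3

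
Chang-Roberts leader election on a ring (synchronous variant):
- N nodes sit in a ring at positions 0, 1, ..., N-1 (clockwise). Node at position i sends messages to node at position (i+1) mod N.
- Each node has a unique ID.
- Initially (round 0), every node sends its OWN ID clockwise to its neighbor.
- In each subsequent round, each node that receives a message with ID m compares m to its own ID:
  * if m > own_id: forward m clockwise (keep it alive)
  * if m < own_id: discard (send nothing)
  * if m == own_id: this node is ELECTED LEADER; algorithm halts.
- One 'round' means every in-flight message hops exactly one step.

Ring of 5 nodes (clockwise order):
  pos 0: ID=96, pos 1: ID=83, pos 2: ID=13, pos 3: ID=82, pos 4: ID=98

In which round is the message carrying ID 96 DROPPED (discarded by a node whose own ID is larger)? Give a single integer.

Round 1: pos1(id83) recv 96: fwd; pos2(id13) recv 83: fwd; pos3(id82) recv 13: drop; pos4(id98) recv 82: drop; pos0(id96) recv 98: fwd
Round 2: pos2(id13) recv 96: fwd; pos3(id82) recv 83: fwd; pos1(id83) recv 98: fwd
Round 3: pos3(id82) recv 96: fwd; pos4(id98) recv 83: drop; pos2(id13) recv 98: fwd
Round 4: pos4(id98) recv 96: drop; pos3(id82) recv 98: fwd
Round 5: pos4(id98) recv 98: ELECTED
Message ID 96 originates at pos 0; dropped at pos 4 in round 4

Answer: 4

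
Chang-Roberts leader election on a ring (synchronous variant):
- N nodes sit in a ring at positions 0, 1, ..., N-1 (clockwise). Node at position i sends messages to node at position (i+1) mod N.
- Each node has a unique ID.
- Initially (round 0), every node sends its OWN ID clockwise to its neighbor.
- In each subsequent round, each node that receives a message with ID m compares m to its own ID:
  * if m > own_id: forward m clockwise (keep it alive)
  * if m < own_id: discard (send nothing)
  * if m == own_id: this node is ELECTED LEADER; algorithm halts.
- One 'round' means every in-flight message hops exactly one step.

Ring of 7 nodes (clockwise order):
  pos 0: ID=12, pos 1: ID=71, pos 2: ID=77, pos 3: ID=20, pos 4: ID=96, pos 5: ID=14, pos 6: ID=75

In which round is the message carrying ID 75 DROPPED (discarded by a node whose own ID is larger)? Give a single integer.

Answer: 3

Derivation:
Round 1: pos1(id71) recv 12: drop; pos2(id77) recv 71: drop; pos3(id20) recv 77: fwd; pos4(id96) recv 20: drop; pos5(id14) recv 96: fwd; pos6(id75) recv 14: drop; pos0(id12) recv 75: fwd
Round 2: pos4(id96) recv 77: drop; pos6(id75) recv 96: fwd; pos1(id71) recv 75: fwd
Round 3: pos0(id12) recv 96: fwd; pos2(id77) recv 75: drop
Round 4: pos1(id71) recv 96: fwd
Round 5: pos2(id77) recv 96: fwd
Round 6: pos3(id20) recv 96: fwd
Round 7: pos4(id96) recv 96: ELECTED
Message ID 75 originates at pos 6; dropped at pos 2 in round 3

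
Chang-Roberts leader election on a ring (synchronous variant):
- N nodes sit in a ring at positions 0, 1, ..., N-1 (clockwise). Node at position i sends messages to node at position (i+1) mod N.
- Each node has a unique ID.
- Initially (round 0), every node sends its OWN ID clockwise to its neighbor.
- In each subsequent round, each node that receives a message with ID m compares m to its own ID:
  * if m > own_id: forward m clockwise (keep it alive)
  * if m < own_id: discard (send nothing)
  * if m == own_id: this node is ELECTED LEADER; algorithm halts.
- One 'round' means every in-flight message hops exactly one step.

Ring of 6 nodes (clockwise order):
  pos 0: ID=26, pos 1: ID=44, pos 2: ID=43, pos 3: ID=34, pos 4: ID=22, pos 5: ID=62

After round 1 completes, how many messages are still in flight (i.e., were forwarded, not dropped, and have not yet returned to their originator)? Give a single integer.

Answer: 4

Derivation:
Round 1: pos1(id44) recv 26: drop; pos2(id43) recv 44: fwd; pos3(id34) recv 43: fwd; pos4(id22) recv 34: fwd; pos5(id62) recv 22: drop; pos0(id26) recv 62: fwd
After round 1: 4 messages still in flight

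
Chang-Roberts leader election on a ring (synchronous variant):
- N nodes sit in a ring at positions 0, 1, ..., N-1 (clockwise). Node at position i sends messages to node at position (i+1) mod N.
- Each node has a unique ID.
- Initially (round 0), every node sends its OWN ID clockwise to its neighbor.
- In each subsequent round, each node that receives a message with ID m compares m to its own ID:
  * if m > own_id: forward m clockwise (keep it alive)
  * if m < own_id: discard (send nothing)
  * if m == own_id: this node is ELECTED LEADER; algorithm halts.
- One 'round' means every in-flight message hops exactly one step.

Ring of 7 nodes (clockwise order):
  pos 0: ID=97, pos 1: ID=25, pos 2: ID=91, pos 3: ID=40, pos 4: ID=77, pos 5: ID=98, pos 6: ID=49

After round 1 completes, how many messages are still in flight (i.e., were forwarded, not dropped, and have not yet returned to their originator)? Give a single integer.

Answer: 3

Derivation:
Round 1: pos1(id25) recv 97: fwd; pos2(id91) recv 25: drop; pos3(id40) recv 91: fwd; pos4(id77) recv 40: drop; pos5(id98) recv 77: drop; pos6(id49) recv 98: fwd; pos0(id97) recv 49: drop
After round 1: 3 messages still in flight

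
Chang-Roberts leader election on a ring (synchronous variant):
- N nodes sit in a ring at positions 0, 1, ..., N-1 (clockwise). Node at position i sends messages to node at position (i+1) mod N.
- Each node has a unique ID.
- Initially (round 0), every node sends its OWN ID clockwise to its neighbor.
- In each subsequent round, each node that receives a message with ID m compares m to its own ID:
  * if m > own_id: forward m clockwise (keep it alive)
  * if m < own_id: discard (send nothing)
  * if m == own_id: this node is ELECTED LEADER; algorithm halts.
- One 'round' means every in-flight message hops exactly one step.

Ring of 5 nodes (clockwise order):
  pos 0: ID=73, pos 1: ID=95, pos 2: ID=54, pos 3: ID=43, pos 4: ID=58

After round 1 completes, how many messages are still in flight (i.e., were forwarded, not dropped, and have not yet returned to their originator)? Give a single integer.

Answer: 2

Derivation:
Round 1: pos1(id95) recv 73: drop; pos2(id54) recv 95: fwd; pos3(id43) recv 54: fwd; pos4(id58) recv 43: drop; pos0(id73) recv 58: drop
After round 1: 2 messages still in flight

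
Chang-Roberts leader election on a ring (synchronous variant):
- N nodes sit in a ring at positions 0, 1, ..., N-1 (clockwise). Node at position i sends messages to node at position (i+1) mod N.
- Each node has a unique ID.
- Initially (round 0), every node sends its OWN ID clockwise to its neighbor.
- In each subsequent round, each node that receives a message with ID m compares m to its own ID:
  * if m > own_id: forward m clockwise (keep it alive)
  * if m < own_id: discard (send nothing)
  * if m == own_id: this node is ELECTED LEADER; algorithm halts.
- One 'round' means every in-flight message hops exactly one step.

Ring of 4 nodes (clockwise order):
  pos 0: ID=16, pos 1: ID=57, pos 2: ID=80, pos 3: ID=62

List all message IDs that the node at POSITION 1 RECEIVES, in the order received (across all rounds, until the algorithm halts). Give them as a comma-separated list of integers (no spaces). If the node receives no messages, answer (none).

Round 1: pos1(id57) recv 16: drop; pos2(id80) recv 57: drop; pos3(id62) recv 80: fwd; pos0(id16) recv 62: fwd
Round 2: pos0(id16) recv 80: fwd; pos1(id57) recv 62: fwd
Round 3: pos1(id57) recv 80: fwd; pos2(id80) recv 62: drop
Round 4: pos2(id80) recv 80: ELECTED

Answer: 16,62,80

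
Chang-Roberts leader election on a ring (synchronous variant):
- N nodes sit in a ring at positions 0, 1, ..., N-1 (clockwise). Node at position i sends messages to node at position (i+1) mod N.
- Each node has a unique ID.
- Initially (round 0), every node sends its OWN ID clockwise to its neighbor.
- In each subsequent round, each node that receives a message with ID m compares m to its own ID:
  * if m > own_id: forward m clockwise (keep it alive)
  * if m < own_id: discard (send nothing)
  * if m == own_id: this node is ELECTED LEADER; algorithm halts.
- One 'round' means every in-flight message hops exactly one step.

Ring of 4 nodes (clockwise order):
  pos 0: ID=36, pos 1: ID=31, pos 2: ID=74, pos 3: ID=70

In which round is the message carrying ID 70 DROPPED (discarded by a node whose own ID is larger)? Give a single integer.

Round 1: pos1(id31) recv 36: fwd; pos2(id74) recv 31: drop; pos3(id70) recv 74: fwd; pos0(id36) recv 70: fwd
Round 2: pos2(id74) recv 36: drop; pos0(id36) recv 74: fwd; pos1(id31) recv 70: fwd
Round 3: pos1(id31) recv 74: fwd; pos2(id74) recv 70: drop
Round 4: pos2(id74) recv 74: ELECTED
Message ID 70 originates at pos 3; dropped at pos 2 in round 3

Answer: 3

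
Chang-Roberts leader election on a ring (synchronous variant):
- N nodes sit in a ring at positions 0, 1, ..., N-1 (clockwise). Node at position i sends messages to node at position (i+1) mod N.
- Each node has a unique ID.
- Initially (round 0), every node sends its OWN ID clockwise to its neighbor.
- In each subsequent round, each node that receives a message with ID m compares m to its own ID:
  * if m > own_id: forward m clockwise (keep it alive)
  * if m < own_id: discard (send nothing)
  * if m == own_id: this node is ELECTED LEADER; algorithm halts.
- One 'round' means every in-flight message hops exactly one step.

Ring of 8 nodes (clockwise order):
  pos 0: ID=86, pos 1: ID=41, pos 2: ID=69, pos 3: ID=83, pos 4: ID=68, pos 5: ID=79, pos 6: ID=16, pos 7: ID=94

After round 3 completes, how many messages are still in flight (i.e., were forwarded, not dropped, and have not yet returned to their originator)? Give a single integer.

Answer: 3

Derivation:
Round 1: pos1(id41) recv 86: fwd; pos2(id69) recv 41: drop; pos3(id83) recv 69: drop; pos4(id68) recv 83: fwd; pos5(id79) recv 68: drop; pos6(id16) recv 79: fwd; pos7(id94) recv 16: drop; pos0(id86) recv 94: fwd
Round 2: pos2(id69) recv 86: fwd; pos5(id79) recv 83: fwd; pos7(id94) recv 79: drop; pos1(id41) recv 94: fwd
Round 3: pos3(id83) recv 86: fwd; pos6(id16) recv 83: fwd; pos2(id69) recv 94: fwd
After round 3: 3 messages still in flight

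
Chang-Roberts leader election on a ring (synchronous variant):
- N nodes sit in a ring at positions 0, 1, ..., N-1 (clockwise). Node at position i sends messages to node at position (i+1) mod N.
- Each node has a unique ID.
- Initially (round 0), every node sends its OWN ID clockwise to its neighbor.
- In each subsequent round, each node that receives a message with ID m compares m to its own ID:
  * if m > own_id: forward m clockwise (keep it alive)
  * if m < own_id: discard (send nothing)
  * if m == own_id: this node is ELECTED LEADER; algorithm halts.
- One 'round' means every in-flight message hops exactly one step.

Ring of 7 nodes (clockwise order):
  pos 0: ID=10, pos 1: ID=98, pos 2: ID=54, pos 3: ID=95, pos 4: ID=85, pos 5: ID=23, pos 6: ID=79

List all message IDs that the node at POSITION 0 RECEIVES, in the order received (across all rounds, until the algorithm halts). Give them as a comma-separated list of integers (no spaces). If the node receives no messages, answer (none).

Answer: 79,85,95,98

Derivation:
Round 1: pos1(id98) recv 10: drop; pos2(id54) recv 98: fwd; pos3(id95) recv 54: drop; pos4(id85) recv 95: fwd; pos5(id23) recv 85: fwd; pos6(id79) recv 23: drop; pos0(id10) recv 79: fwd
Round 2: pos3(id95) recv 98: fwd; pos5(id23) recv 95: fwd; pos6(id79) recv 85: fwd; pos1(id98) recv 79: drop
Round 3: pos4(id85) recv 98: fwd; pos6(id79) recv 95: fwd; pos0(id10) recv 85: fwd
Round 4: pos5(id23) recv 98: fwd; pos0(id10) recv 95: fwd; pos1(id98) recv 85: drop
Round 5: pos6(id79) recv 98: fwd; pos1(id98) recv 95: drop
Round 6: pos0(id10) recv 98: fwd
Round 7: pos1(id98) recv 98: ELECTED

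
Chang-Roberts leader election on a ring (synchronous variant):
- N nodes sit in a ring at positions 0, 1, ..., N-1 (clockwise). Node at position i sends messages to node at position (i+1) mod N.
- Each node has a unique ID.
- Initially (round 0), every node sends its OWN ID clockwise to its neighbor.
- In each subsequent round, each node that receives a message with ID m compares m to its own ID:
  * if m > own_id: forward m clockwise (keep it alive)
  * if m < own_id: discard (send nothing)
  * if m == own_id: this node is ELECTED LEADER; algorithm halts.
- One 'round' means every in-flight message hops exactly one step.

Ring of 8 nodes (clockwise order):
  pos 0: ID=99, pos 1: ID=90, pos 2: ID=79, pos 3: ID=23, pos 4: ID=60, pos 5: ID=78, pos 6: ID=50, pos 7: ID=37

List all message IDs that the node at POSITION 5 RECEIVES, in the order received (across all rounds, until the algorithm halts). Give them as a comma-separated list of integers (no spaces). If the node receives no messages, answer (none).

Round 1: pos1(id90) recv 99: fwd; pos2(id79) recv 90: fwd; pos3(id23) recv 79: fwd; pos4(id60) recv 23: drop; pos5(id78) recv 60: drop; pos6(id50) recv 78: fwd; pos7(id37) recv 50: fwd; pos0(id99) recv 37: drop
Round 2: pos2(id79) recv 99: fwd; pos3(id23) recv 90: fwd; pos4(id60) recv 79: fwd; pos7(id37) recv 78: fwd; pos0(id99) recv 50: drop
Round 3: pos3(id23) recv 99: fwd; pos4(id60) recv 90: fwd; pos5(id78) recv 79: fwd; pos0(id99) recv 78: drop
Round 4: pos4(id60) recv 99: fwd; pos5(id78) recv 90: fwd; pos6(id50) recv 79: fwd
Round 5: pos5(id78) recv 99: fwd; pos6(id50) recv 90: fwd; pos7(id37) recv 79: fwd
Round 6: pos6(id50) recv 99: fwd; pos7(id37) recv 90: fwd; pos0(id99) recv 79: drop
Round 7: pos7(id37) recv 99: fwd; pos0(id99) recv 90: drop
Round 8: pos0(id99) recv 99: ELECTED

Answer: 60,79,90,99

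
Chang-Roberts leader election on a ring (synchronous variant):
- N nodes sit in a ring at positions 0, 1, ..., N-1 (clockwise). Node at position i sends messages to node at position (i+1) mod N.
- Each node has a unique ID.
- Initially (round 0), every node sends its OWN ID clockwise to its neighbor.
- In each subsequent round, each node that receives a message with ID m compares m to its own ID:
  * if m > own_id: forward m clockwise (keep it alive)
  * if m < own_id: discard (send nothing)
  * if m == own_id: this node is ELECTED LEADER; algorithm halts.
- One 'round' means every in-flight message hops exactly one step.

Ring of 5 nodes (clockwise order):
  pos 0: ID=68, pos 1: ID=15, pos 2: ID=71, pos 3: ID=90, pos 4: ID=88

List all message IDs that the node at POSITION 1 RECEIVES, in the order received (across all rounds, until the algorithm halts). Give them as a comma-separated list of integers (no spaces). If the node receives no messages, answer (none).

Answer: 68,88,90

Derivation:
Round 1: pos1(id15) recv 68: fwd; pos2(id71) recv 15: drop; pos3(id90) recv 71: drop; pos4(id88) recv 90: fwd; pos0(id68) recv 88: fwd
Round 2: pos2(id71) recv 68: drop; pos0(id68) recv 90: fwd; pos1(id15) recv 88: fwd
Round 3: pos1(id15) recv 90: fwd; pos2(id71) recv 88: fwd
Round 4: pos2(id71) recv 90: fwd; pos3(id90) recv 88: drop
Round 5: pos3(id90) recv 90: ELECTED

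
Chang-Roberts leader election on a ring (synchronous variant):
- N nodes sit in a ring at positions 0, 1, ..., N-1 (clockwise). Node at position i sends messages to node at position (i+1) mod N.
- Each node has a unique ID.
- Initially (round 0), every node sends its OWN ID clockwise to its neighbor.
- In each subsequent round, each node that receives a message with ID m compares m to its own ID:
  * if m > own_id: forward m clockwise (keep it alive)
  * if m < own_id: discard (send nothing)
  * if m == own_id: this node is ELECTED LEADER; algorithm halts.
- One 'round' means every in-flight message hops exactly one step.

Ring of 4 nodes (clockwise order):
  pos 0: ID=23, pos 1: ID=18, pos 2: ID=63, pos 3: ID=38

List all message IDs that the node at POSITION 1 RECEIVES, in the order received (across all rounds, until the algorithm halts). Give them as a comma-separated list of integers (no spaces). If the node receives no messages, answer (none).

Answer: 23,38,63

Derivation:
Round 1: pos1(id18) recv 23: fwd; pos2(id63) recv 18: drop; pos3(id38) recv 63: fwd; pos0(id23) recv 38: fwd
Round 2: pos2(id63) recv 23: drop; pos0(id23) recv 63: fwd; pos1(id18) recv 38: fwd
Round 3: pos1(id18) recv 63: fwd; pos2(id63) recv 38: drop
Round 4: pos2(id63) recv 63: ELECTED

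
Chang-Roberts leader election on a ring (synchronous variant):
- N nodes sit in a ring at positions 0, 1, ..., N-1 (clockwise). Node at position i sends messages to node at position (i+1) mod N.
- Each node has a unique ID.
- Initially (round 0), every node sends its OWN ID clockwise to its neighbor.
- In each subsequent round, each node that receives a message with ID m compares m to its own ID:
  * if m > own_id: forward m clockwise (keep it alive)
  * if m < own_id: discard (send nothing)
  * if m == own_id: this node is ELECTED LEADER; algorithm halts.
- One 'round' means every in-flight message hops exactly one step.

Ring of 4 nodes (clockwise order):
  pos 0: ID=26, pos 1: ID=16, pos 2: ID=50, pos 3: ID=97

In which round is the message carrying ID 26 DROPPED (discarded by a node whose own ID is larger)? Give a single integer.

Round 1: pos1(id16) recv 26: fwd; pos2(id50) recv 16: drop; pos3(id97) recv 50: drop; pos0(id26) recv 97: fwd
Round 2: pos2(id50) recv 26: drop; pos1(id16) recv 97: fwd
Round 3: pos2(id50) recv 97: fwd
Round 4: pos3(id97) recv 97: ELECTED
Message ID 26 originates at pos 0; dropped at pos 2 in round 2

Answer: 2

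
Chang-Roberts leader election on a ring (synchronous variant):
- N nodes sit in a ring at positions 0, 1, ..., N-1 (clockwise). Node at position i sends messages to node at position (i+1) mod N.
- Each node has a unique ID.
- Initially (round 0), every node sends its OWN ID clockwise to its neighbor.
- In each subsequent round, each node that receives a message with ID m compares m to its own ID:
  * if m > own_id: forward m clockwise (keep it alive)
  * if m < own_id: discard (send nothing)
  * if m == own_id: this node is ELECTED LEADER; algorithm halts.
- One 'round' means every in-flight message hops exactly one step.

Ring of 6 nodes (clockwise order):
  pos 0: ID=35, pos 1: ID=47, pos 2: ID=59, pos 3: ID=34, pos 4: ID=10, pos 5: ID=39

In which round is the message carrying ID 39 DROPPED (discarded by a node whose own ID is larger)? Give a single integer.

Round 1: pos1(id47) recv 35: drop; pos2(id59) recv 47: drop; pos3(id34) recv 59: fwd; pos4(id10) recv 34: fwd; pos5(id39) recv 10: drop; pos0(id35) recv 39: fwd
Round 2: pos4(id10) recv 59: fwd; pos5(id39) recv 34: drop; pos1(id47) recv 39: drop
Round 3: pos5(id39) recv 59: fwd
Round 4: pos0(id35) recv 59: fwd
Round 5: pos1(id47) recv 59: fwd
Round 6: pos2(id59) recv 59: ELECTED
Message ID 39 originates at pos 5; dropped at pos 1 in round 2

Answer: 2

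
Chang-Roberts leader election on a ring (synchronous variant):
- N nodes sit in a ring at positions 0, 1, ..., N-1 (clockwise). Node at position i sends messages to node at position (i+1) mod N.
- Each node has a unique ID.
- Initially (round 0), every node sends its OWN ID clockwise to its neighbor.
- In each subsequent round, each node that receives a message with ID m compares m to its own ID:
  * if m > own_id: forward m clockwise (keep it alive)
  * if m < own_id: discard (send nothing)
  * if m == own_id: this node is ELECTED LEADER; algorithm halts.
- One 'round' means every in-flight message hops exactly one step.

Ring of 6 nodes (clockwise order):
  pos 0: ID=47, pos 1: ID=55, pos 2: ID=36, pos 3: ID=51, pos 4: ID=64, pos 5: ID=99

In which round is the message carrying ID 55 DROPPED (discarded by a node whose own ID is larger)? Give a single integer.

Round 1: pos1(id55) recv 47: drop; pos2(id36) recv 55: fwd; pos3(id51) recv 36: drop; pos4(id64) recv 51: drop; pos5(id99) recv 64: drop; pos0(id47) recv 99: fwd
Round 2: pos3(id51) recv 55: fwd; pos1(id55) recv 99: fwd
Round 3: pos4(id64) recv 55: drop; pos2(id36) recv 99: fwd
Round 4: pos3(id51) recv 99: fwd
Round 5: pos4(id64) recv 99: fwd
Round 6: pos5(id99) recv 99: ELECTED
Message ID 55 originates at pos 1; dropped at pos 4 in round 3

Answer: 3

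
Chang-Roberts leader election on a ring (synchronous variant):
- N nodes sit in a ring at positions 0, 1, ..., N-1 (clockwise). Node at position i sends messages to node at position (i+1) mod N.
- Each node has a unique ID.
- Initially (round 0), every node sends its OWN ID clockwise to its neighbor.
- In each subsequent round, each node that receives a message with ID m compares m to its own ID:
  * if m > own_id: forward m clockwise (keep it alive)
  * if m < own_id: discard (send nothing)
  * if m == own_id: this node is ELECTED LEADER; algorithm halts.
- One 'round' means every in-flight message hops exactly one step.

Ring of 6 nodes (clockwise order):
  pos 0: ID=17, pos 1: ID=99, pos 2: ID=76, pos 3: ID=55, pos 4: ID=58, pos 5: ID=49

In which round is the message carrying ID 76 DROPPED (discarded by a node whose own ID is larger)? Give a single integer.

Round 1: pos1(id99) recv 17: drop; pos2(id76) recv 99: fwd; pos3(id55) recv 76: fwd; pos4(id58) recv 55: drop; pos5(id49) recv 58: fwd; pos0(id17) recv 49: fwd
Round 2: pos3(id55) recv 99: fwd; pos4(id58) recv 76: fwd; pos0(id17) recv 58: fwd; pos1(id99) recv 49: drop
Round 3: pos4(id58) recv 99: fwd; pos5(id49) recv 76: fwd; pos1(id99) recv 58: drop
Round 4: pos5(id49) recv 99: fwd; pos0(id17) recv 76: fwd
Round 5: pos0(id17) recv 99: fwd; pos1(id99) recv 76: drop
Round 6: pos1(id99) recv 99: ELECTED
Message ID 76 originates at pos 2; dropped at pos 1 in round 5

Answer: 5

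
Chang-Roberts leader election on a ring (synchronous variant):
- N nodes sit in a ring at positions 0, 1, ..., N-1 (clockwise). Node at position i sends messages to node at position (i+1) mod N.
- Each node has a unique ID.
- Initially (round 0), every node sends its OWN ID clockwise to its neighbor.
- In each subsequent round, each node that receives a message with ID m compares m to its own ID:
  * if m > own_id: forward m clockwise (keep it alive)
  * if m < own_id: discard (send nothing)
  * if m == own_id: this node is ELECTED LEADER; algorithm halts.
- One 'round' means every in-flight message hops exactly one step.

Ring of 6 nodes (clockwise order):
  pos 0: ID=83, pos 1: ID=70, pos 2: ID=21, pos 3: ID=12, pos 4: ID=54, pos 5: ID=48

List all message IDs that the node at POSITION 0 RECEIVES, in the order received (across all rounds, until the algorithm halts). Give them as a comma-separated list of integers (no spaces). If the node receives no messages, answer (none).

Answer: 48,54,70,83

Derivation:
Round 1: pos1(id70) recv 83: fwd; pos2(id21) recv 70: fwd; pos3(id12) recv 21: fwd; pos4(id54) recv 12: drop; pos5(id48) recv 54: fwd; pos0(id83) recv 48: drop
Round 2: pos2(id21) recv 83: fwd; pos3(id12) recv 70: fwd; pos4(id54) recv 21: drop; pos0(id83) recv 54: drop
Round 3: pos3(id12) recv 83: fwd; pos4(id54) recv 70: fwd
Round 4: pos4(id54) recv 83: fwd; pos5(id48) recv 70: fwd
Round 5: pos5(id48) recv 83: fwd; pos0(id83) recv 70: drop
Round 6: pos0(id83) recv 83: ELECTED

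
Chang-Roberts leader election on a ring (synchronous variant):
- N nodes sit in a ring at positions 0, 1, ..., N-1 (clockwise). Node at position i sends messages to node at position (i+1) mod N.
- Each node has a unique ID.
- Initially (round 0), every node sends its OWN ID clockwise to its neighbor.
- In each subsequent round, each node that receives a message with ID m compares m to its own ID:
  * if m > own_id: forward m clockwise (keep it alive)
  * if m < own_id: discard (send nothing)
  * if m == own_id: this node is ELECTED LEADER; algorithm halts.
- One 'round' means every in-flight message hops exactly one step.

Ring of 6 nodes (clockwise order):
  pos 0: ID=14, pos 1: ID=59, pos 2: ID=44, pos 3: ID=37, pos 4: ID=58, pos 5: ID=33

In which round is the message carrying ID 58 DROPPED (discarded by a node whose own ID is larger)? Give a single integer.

Round 1: pos1(id59) recv 14: drop; pos2(id44) recv 59: fwd; pos3(id37) recv 44: fwd; pos4(id58) recv 37: drop; pos5(id33) recv 58: fwd; pos0(id14) recv 33: fwd
Round 2: pos3(id37) recv 59: fwd; pos4(id58) recv 44: drop; pos0(id14) recv 58: fwd; pos1(id59) recv 33: drop
Round 3: pos4(id58) recv 59: fwd; pos1(id59) recv 58: drop
Round 4: pos5(id33) recv 59: fwd
Round 5: pos0(id14) recv 59: fwd
Round 6: pos1(id59) recv 59: ELECTED
Message ID 58 originates at pos 4; dropped at pos 1 in round 3

Answer: 3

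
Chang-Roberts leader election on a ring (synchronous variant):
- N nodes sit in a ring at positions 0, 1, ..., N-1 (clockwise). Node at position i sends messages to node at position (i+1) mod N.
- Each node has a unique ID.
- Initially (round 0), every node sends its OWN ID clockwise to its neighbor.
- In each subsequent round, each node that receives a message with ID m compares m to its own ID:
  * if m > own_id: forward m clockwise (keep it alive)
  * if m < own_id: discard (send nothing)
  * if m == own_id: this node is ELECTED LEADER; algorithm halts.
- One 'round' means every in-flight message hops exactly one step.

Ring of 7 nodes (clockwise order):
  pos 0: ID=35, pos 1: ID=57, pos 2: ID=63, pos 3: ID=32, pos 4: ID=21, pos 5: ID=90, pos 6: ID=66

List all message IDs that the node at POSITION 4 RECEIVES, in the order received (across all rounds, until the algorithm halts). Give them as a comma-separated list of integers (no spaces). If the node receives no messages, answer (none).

Answer: 32,63,66,90

Derivation:
Round 1: pos1(id57) recv 35: drop; pos2(id63) recv 57: drop; pos3(id32) recv 63: fwd; pos4(id21) recv 32: fwd; pos5(id90) recv 21: drop; pos6(id66) recv 90: fwd; pos0(id35) recv 66: fwd
Round 2: pos4(id21) recv 63: fwd; pos5(id90) recv 32: drop; pos0(id35) recv 90: fwd; pos1(id57) recv 66: fwd
Round 3: pos5(id90) recv 63: drop; pos1(id57) recv 90: fwd; pos2(id63) recv 66: fwd
Round 4: pos2(id63) recv 90: fwd; pos3(id32) recv 66: fwd
Round 5: pos3(id32) recv 90: fwd; pos4(id21) recv 66: fwd
Round 6: pos4(id21) recv 90: fwd; pos5(id90) recv 66: drop
Round 7: pos5(id90) recv 90: ELECTED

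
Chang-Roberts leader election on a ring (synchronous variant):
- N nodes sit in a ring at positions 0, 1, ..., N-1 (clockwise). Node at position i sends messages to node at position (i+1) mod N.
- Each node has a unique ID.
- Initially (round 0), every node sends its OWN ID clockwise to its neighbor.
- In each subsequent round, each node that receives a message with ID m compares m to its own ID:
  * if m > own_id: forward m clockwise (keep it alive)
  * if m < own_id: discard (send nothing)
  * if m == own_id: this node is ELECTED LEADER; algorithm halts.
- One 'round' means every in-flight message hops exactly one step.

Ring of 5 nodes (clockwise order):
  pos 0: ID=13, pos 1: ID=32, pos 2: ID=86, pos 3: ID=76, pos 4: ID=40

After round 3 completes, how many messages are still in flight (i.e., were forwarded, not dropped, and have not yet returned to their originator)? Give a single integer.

Answer: 2

Derivation:
Round 1: pos1(id32) recv 13: drop; pos2(id86) recv 32: drop; pos3(id76) recv 86: fwd; pos4(id40) recv 76: fwd; pos0(id13) recv 40: fwd
Round 2: pos4(id40) recv 86: fwd; pos0(id13) recv 76: fwd; pos1(id32) recv 40: fwd
Round 3: pos0(id13) recv 86: fwd; pos1(id32) recv 76: fwd; pos2(id86) recv 40: drop
After round 3: 2 messages still in flight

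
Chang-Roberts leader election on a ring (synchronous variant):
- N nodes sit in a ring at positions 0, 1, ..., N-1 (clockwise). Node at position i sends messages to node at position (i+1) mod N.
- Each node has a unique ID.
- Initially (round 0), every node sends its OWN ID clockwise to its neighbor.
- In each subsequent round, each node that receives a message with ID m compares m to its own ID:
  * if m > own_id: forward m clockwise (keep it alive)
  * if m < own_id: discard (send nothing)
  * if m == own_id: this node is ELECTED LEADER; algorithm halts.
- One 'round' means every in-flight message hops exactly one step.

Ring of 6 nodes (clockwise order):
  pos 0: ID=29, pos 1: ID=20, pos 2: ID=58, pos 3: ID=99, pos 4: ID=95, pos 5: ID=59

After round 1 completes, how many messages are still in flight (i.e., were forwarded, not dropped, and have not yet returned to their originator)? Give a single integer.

Round 1: pos1(id20) recv 29: fwd; pos2(id58) recv 20: drop; pos3(id99) recv 58: drop; pos4(id95) recv 99: fwd; pos5(id59) recv 95: fwd; pos0(id29) recv 59: fwd
After round 1: 4 messages still in flight

Answer: 4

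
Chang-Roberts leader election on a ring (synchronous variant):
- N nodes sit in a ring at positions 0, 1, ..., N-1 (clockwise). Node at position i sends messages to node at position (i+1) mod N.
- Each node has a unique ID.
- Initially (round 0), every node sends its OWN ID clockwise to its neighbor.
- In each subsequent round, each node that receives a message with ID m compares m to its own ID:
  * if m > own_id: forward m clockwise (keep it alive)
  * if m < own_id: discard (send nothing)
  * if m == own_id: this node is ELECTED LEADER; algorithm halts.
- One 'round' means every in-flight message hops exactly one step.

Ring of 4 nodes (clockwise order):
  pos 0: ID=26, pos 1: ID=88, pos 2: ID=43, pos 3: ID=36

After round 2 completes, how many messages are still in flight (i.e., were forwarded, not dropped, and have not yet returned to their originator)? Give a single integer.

Round 1: pos1(id88) recv 26: drop; pos2(id43) recv 88: fwd; pos3(id36) recv 43: fwd; pos0(id26) recv 36: fwd
Round 2: pos3(id36) recv 88: fwd; pos0(id26) recv 43: fwd; pos1(id88) recv 36: drop
After round 2: 2 messages still in flight

Answer: 2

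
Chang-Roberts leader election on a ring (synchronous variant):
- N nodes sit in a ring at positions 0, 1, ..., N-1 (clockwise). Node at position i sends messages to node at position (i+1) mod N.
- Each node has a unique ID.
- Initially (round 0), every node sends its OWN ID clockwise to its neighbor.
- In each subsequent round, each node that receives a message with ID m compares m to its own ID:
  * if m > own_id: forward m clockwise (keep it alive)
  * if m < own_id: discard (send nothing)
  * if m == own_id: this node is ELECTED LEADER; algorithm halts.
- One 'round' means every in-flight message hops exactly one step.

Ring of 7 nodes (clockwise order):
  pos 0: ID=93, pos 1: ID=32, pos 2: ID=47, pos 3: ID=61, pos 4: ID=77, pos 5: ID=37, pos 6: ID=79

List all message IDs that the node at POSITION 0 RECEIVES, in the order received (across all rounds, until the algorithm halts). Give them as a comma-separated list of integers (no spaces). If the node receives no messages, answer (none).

Round 1: pos1(id32) recv 93: fwd; pos2(id47) recv 32: drop; pos3(id61) recv 47: drop; pos4(id77) recv 61: drop; pos5(id37) recv 77: fwd; pos6(id79) recv 37: drop; pos0(id93) recv 79: drop
Round 2: pos2(id47) recv 93: fwd; pos6(id79) recv 77: drop
Round 3: pos3(id61) recv 93: fwd
Round 4: pos4(id77) recv 93: fwd
Round 5: pos5(id37) recv 93: fwd
Round 6: pos6(id79) recv 93: fwd
Round 7: pos0(id93) recv 93: ELECTED

Answer: 79,93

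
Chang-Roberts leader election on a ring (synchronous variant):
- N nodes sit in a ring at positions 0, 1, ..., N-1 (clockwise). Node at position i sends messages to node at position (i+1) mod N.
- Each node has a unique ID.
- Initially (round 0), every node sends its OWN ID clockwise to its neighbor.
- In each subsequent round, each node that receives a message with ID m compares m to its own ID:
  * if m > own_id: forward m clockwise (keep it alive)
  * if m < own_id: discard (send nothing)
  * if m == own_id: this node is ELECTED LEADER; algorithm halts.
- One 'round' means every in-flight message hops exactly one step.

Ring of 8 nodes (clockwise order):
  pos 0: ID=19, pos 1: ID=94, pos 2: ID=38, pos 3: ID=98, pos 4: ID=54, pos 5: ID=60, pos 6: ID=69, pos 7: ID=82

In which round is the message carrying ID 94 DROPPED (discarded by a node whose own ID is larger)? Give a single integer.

Answer: 2

Derivation:
Round 1: pos1(id94) recv 19: drop; pos2(id38) recv 94: fwd; pos3(id98) recv 38: drop; pos4(id54) recv 98: fwd; pos5(id60) recv 54: drop; pos6(id69) recv 60: drop; pos7(id82) recv 69: drop; pos0(id19) recv 82: fwd
Round 2: pos3(id98) recv 94: drop; pos5(id60) recv 98: fwd; pos1(id94) recv 82: drop
Round 3: pos6(id69) recv 98: fwd
Round 4: pos7(id82) recv 98: fwd
Round 5: pos0(id19) recv 98: fwd
Round 6: pos1(id94) recv 98: fwd
Round 7: pos2(id38) recv 98: fwd
Round 8: pos3(id98) recv 98: ELECTED
Message ID 94 originates at pos 1; dropped at pos 3 in round 2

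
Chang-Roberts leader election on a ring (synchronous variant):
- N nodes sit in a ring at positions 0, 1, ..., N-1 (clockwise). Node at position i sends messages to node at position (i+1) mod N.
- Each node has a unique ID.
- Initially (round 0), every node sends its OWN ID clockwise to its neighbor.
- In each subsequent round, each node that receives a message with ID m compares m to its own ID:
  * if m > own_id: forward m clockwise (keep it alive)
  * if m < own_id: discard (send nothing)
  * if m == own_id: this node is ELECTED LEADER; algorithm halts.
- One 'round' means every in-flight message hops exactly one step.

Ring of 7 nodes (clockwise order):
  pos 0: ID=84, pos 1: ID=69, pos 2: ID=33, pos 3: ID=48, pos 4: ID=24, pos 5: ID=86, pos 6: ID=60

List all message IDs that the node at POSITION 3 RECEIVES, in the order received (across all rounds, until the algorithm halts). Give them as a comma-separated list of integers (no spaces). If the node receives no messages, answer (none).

Round 1: pos1(id69) recv 84: fwd; pos2(id33) recv 69: fwd; pos3(id48) recv 33: drop; pos4(id24) recv 48: fwd; pos5(id86) recv 24: drop; pos6(id60) recv 86: fwd; pos0(id84) recv 60: drop
Round 2: pos2(id33) recv 84: fwd; pos3(id48) recv 69: fwd; pos5(id86) recv 48: drop; pos0(id84) recv 86: fwd
Round 3: pos3(id48) recv 84: fwd; pos4(id24) recv 69: fwd; pos1(id69) recv 86: fwd
Round 4: pos4(id24) recv 84: fwd; pos5(id86) recv 69: drop; pos2(id33) recv 86: fwd
Round 5: pos5(id86) recv 84: drop; pos3(id48) recv 86: fwd
Round 6: pos4(id24) recv 86: fwd
Round 7: pos5(id86) recv 86: ELECTED

Answer: 33,69,84,86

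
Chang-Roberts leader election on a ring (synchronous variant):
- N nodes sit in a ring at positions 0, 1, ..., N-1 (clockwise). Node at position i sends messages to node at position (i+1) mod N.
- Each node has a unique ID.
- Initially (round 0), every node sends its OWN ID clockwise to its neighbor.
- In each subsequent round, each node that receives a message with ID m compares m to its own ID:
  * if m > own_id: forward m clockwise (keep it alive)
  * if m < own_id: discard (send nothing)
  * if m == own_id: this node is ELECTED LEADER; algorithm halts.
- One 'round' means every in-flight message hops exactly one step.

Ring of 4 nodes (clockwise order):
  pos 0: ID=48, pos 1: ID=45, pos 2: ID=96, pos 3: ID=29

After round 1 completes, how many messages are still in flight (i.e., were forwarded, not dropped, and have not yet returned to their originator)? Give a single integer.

Answer: 2

Derivation:
Round 1: pos1(id45) recv 48: fwd; pos2(id96) recv 45: drop; pos3(id29) recv 96: fwd; pos0(id48) recv 29: drop
After round 1: 2 messages still in flight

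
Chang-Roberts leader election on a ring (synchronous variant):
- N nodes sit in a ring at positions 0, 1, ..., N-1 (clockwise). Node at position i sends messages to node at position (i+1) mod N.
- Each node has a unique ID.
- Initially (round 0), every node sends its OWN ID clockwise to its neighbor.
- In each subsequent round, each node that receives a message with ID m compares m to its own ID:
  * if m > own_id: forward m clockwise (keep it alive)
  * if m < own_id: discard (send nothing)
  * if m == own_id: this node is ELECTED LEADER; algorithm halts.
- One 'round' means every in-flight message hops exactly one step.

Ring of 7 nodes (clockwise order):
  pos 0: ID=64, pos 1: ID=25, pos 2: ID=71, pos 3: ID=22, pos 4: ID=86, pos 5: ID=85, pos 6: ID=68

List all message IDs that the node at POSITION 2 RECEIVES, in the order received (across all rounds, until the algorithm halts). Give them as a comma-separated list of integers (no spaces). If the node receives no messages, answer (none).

Round 1: pos1(id25) recv 64: fwd; pos2(id71) recv 25: drop; pos3(id22) recv 71: fwd; pos4(id86) recv 22: drop; pos5(id85) recv 86: fwd; pos6(id68) recv 85: fwd; pos0(id64) recv 68: fwd
Round 2: pos2(id71) recv 64: drop; pos4(id86) recv 71: drop; pos6(id68) recv 86: fwd; pos0(id64) recv 85: fwd; pos1(id25) recv 68: fwd
Round 3: pos0(id64) recv 86: fwd; pos1(id25) recv 85: fwd; pos2(id71) recv 68: drop
Round 4: pos1(id25) recv 86: fwd; pos2(id71) recv 85: fwd
Round 5: pos2(id71) recv 86: fwd; pos3(id22) recv 85: fwd
Round 6: pos3(id22) recv 86: fwd; pos4(id86) recv 85: drop
Round 7: pos4(id86) recv 86: ELECTED

Answer: 25,64,68,85,86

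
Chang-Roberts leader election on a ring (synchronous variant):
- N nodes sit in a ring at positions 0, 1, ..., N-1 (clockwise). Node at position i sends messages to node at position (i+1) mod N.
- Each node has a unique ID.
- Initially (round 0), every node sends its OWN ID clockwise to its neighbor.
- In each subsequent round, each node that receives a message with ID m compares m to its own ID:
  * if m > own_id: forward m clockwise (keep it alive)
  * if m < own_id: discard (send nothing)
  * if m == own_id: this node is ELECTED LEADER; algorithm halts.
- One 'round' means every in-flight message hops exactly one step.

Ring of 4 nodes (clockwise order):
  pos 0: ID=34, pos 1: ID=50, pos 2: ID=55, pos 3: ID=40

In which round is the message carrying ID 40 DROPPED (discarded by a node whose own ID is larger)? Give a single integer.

Round 1: pos1(id50) recv 34: drop; pos2(id55) recv 50: drop; pos3(id40) recv 55: fwd; pos0(id34) recv 40: fwd
Round 2: pos0(id34) recv 55: fwd; pos1(id50) recv 40: drop
Round 3: pos1(id50) recv 55: fwd
Round 4: pos2(id55) recv 55: ELECTED
Message ID 40 originates at pos 3; dropped at pos 1 in round 2

Answer: 2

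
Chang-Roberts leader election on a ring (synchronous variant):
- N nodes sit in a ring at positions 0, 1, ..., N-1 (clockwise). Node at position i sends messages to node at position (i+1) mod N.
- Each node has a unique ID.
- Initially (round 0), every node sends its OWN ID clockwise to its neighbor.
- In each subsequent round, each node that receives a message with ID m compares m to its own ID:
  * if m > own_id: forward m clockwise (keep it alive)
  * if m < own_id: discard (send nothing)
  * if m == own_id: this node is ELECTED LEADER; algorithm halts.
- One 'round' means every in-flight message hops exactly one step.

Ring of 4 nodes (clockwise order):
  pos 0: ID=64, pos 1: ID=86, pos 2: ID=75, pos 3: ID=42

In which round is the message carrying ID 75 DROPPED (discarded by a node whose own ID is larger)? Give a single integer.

Round 1: pos1(id86) recv 64: drop; pos2(id75) recv 86: fwd; pos3(id42) recv 75: fwd; pos0(id64) recv 42: drop
Round 2: pos3(id42) recv 86: fwd; pos0(id64) recv 75: fwd
Round 3: pos0(id64) recv 86: fwd; pos1(id86) recv 75: drop
Round 4: pos1(id86) recv 86: ELECTED
Message ID 75 originates at pos 2; dropped at pos 1 in round 3

Answer: 3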